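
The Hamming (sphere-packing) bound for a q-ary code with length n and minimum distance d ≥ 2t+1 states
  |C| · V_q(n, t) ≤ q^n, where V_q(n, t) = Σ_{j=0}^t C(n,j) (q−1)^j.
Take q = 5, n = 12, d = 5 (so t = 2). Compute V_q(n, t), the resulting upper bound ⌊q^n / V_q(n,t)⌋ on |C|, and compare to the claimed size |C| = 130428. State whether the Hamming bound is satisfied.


V_q(n, t) = 1105, q^n = 244140625, Hamming bound = 220941, |C| = 130428 ≤ bound (satisfied).

Step 1: Compute V_q(n, t) = Σ_{j=0}^2 C(n, j) (q−1)^j.
  j = 0: C(12,0)·(4)^0 = 1·1 = 1.
  j = 1: C(12,1)·(4)^1 = 12·4 = 48.
  j = 2: C(12,2)·(4)^2 = 66·16 = 1056.
  V_q(n, t) = 1 + 48 + 1056 = 1105.
Step 2: q^n = 5^12 = 244140625.
Step 3: Hamming bound ⌊q^n / V_q(n,t)⌋ = ⌊244140625/1105⌋ = 220941.
Step 4: Compare |C| = 130428 to 220941: satisfied.
The claimed |C| lies below the Hamming bound.


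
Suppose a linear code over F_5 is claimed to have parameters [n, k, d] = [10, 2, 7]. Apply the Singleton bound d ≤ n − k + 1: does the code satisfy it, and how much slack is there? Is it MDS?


Singleton RHS = n − k + 1 = 9, slack = 2, bound satisfied, not MDS.

Singleton bound: d ≤ n − k + 1.
Here n = 10, k = 2, so n − k + 1 = 9.
Given d = 7, check d ≤ 9: YES.
Slack = (n − k + 1) − d = 2.
The code is NOT MDS (slack = 2 > 0).
Description: the claimed parameters are [10, 2, 7]_5; such a code would be non-MDS.


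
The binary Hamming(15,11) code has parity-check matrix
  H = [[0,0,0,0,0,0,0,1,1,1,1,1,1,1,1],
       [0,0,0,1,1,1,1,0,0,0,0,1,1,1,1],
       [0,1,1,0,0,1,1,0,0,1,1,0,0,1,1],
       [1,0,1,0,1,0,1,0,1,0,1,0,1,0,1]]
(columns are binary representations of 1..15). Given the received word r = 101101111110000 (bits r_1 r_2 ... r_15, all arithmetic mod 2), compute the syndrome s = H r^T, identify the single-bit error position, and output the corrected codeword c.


s = (0, 1, 1, 1)^T, error position = 7, corrected codeword c = 101101011110000

Compute s = H r^T mod 2 one row at a time:
  s_1 = 1 + 1 + 1 + 1 + 0 + 0 + 0 + 0 = 4 ≡ 0 (mod 2).
  s_2 = 1 + 0 + 1 + 1 + 0 + 0 + 0 + 0 = 3 ≡ 1 (mod 2).
  s_3 = 0 + 1 + 1 + 1 + 1 + 1 + 0 + 0 = 5 ≡ 1 (mod 2).
  s_4 = 1 + 1 + 0 + 1 + 1 + 1 + 0 + 0 = 5 ≡ 1 (mod 2).
s = (0, 1, 1, 1)^T — this equals column 7 of H (binary 0111), so error is at position 7.
Correct: flip bit 7 of r = 101101111110000 to get c = 101101011110000.


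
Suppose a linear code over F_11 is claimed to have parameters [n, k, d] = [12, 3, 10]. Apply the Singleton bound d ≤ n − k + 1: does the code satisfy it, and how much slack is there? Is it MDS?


Singleton RHS = n − k + 1 = 10, slack = 0, bound satisfied, MDS.

Singleton bound: d ≤ n − k + 1.
Here n = 12, k = 3, so n − k + 1 = 10.
Given d = 10, check d ≤ 10: YES.
Slack = (n − k + 1) − d = 0.
The code is MDS (slack = 0).
Description: the claimed parameters are [12, 3, 10]_11; such a code would be MDS (meets Singleton bound).


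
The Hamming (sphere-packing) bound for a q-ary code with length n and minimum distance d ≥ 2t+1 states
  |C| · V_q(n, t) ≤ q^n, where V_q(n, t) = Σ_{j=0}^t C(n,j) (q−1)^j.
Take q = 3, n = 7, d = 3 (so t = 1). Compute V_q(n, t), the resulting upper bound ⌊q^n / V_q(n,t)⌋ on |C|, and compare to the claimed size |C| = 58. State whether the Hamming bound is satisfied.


V_q(n, t) = 15, q^n = 2187, Hamming bound = 145, |C| = 58 ≤ bound (satisfied).

Step 1: Compute V_q(n, t) = Σ_{j=0}^1 C(n, j) (q−1)^j.
  j = 0: C(7,0)·(2)^0 = 1·1 = 1.
  j = 1: C(7,1)·(2)^1 = 7·2 = 14.
  V_q(n, t) = 1 + 14 = 15.
Step 2: q^n = 3^7 = 2187.
Step 3: Hamming bound ⌊q^n / V_q(n,t)⌋ = ⌊2187/15⌋ = 145.
Step 4: Compare |C| = 58 to 145: satisfied.
The claimed |C| lies below the Hamming bound.


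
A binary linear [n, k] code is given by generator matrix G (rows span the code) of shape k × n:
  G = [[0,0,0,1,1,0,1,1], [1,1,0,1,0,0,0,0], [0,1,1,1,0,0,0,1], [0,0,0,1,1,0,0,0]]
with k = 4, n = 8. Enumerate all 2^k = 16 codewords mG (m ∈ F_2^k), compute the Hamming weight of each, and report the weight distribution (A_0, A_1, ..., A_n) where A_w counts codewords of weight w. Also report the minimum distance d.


Weight distribution: A_0 = 1, A_2 = 2, A_3 = 4, A_4 = 5, A_5 = 4. Minimum distance d = 2.

Enumerate all 2^4 = 16 messages m ∈ F_2^4.
For each, compute codeword c = mG in F_2^8, then tally its weight.
  m = 0000 → c = 00000000, weight = 0.
  m = 1000 → c = 00011011, weight = 4.
  m = 0100 → c = 11010000, weight = 3.
  m = 1100 → c = 11001011, weight = 5.
  m = 0010 → c = 01110001, weight = 4.
  m = 1010 → c = 01101010, weight = 4.
  m = 0110 → c = 10100001, weight = 3.
  m = 1110 → c = 10111010, weight = 5.
  m = 0001 → c = 00011000, weight = 2.
  m = 1001 → c = 00000011, weight = 2.
  m = 0101 → c = 11001000, weight = 3.
  m = 1101 → c = 11010011, weight = 5.
  m = 0011 → c = 01101001, weight = 4.
  m = 1011 → c = 01110010, weight = 4.
  m = 0111 → c = 10111001, weight = 5.
  m = 1111 → c = 10100010, weight = 3.
Tally weights:
  weight 0: 1 codewords.
  weight 2: 2 codewords.
  weight 3: 4 codewords.
  weight 4: 5 codewords.
  weight 5: 4 codewords.
Minimum distance d = smallest w > 0 with A_w > 0 = 2.
Sanity: Σ A_w = 16 = 2^4 = 16 ✓.


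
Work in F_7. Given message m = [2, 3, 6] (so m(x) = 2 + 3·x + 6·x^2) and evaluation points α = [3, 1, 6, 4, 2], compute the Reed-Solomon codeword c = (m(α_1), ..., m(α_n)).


c = [2, 4, 5, 5, 4]

Message polynomial: m(x) = 2 + 3·x + 6·x^2 (mod 7).
For each evaluation point α_i, compute m(α_i) mod 7:
  α_1 = 3: Horner steps 6 → 0 → 2, so m(3) = 2.
  α_2 = 1: Horner steps 6 → 2 → 4, so m(1) = 4.
  α_3 = 6: Horner steps 6 → 4 → 5, so m(6) = 5.
  α_4 = 4: Horner steps 6 → 6 → 5, so m(4) = 5.
  α_5 = 2: Horner steps 6 → 1 → 4, so m(2) = 4.
Codeword c = [2, 4, 5, 5, 4] ∈ F_7^5.


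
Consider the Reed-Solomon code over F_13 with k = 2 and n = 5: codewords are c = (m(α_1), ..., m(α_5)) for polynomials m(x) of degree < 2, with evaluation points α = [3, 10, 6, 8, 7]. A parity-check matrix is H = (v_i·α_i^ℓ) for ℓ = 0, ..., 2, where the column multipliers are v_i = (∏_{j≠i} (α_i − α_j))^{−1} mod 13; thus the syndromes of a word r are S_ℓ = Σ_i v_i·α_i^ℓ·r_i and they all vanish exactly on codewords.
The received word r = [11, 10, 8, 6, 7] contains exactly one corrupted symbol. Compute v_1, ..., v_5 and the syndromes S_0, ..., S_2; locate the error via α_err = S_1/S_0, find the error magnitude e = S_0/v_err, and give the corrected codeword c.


S = (7, 5, 11), error at position 2, error magnitude e = 6, c = [11, 4, 8, 6, 7].

Step 1: column multipliers v_i = (∏_{j≠i}(α_i − α_j))^{−1} mod 13.
  i = 1 (α = 3): (3−10)(3−6)(3−8)(3−7) = (−7)·(−3)·(−5)·(−4) = 420 ≡ 4, so v_1 = 4^{−1} = 10 (mod 13).
  i = 2 (α = 10): (10−3)(10−6)(10−8)(10−7) = 7·4·2·3 = 168 ≡ 12, so v_2 = 12^{−1} = 12 (mod 13).
  i = 3 (α = 6): (6−3)(6−10)(6−8)(6−7) = 3·(−4)·(−2)·(−1) = −24 ≡ 2, so v_3 = 2^{−1} = 7 (mod 13).
  i = 4 (α = 8): (8−3)(8−10)(8−6)(8−7) = 5·(−2)·2·1 = −20 ≡ 6, so v_4 = 6^{−1} = 11 (mod 13).
  i = 5 (α = 7): (7−3)(7−10)(7−6)(7−8) = 4·(−3)·1·(−1) = 12 ≡ 12, so v_5 = 12^{−1} = 12 (mod 13).
  v = [10, 12, 7, 11, 12].
Step 2: syndromes of r = [11, 10, 8, 6, 7] (all sums mod 13).
  S_0 = Σ v_i r_i = 10·11 + 12·10 + 7·8 + 11·6 + 12·7 = 436 ≡ 7.
  S_1 = Σ v_i α_i r_i = 10·3·11 + 12·10·10 + 7·6·8 + 11·8·6 + 12·7·7 = 2982 ≡ 5.
  α_i^2 mod 13 = [9, 9, 10, 12, 10].
  S_2 = Σ v_i α_i^2 r_i = 10·9·11 + 12·9·10 + 7·10·8 + 11·12·6 + 12·10·7 = 4262 ≡ 11.
  S = (7, 5, 11) ≠ 0, so r is not a codeword (an error is present).
Step 3: locate the error. For a single error e at position i, S_ℓ = v_i·e·α_i^ℓ, so α_err = S_1/S_0.
  S_0^{−1} = 7^{−1} = 2 (mod 13), so α_err = 5·2 = 10 ≡ 10 = α_2. Error position i = 2.
  Consistency check: S_2/S_1 = 11·8 = 88 ≡ 10 = α_err ✓ (single-error assumption holds).
Step 4: error magnitude e = S_0/v_2 = S_0·∏_{j≠2}(α_2 − α_j) = 7·12 = 84 ≡ 6 (mod 13).
Step 5: correct position 2: c_2 = r_2 − e = 10 − 6 ≡ 4 (mod 13). Hence c = [11, 4, 8, 6, 7].
  Check: interpolating c through the α_i gives m(x) = 1 + 12·x (degree < 2) with m(α_i) = c_i for every i, so c is indeed a codeword.


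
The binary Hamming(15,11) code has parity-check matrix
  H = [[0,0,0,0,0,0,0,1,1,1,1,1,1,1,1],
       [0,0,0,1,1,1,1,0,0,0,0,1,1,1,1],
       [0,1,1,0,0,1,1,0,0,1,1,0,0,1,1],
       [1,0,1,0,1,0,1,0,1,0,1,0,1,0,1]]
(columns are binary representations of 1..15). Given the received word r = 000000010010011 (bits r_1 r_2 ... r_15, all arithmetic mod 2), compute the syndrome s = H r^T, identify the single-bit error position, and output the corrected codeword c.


s = (0, 0, 1, 0)^T, error position = 2, corrected codeword c = 010000010010011

Compute s = H r^T mod 2 one row at a time:
  s_1 = 1 + 0 + 0 + 1 + 0 + 0 + 1 + 1 = 4 ≡ 0 (mod 2).
  s_2 = 0 + 0 + 0 + 0 + 0 + 0 + 1 + 1 = 2 ≡ 0 (mod 2).
  s_3 = 0 + 0 + 0 + 0 + 0 + 1 + 1 + 1 = 3 ≡ 1 (mod 2).
  s_4 = 0 + 0 + 0 + 0 + 0 + 1 + 0 + 1 = 2 ≡ 0 (mod 2).
s = (0, 0, 1, 0)^T — this equals column 2 of H (binary 0010), so error is at position 2.
Correct: flip bit 2 of r = 000000010010011 to get c = 010000010010011.


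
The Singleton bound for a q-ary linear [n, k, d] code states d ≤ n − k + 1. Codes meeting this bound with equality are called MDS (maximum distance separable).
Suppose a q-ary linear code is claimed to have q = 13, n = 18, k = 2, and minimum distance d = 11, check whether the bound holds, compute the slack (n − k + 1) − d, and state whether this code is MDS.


Singleton RHS = n − k + 1 = 17, slack = 6, bound satisfied, not MDS.

Singleton bound: d ≤ n − k + 1.
Here n = 18, k = 2, so n − k + 1 = 17.
Given d = 11, check d ≤ 17: YES.
Slack = (n − k + 1) − d = 6.
The code is NOT MDS (slack = 6 > 0).
Description: the claimed parameters are [18, 2, 11]_13; such a code would be non-MDS.


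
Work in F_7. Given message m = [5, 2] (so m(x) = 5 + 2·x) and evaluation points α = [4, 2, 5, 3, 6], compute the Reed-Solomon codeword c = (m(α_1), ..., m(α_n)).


c = [6, 2, 1, 4, 3]

Message polynomial: m(x) = 5 + 2·x (mod 7).
For each evaluation point α_i, compute m(α_i) mod 7:
  α_1 = 4: Horner steps 2 → 6, so m(4) = 6.
  α_2 = 2: Horner steps 2 → 2, so m(2) = 2.
  α_3 = 5: Horner steps 2 → 1, so m(5) = 1.
  α_4 = 3: Horner steps 2 → 4, so m(3) = 4.
  α_5 = 6: Horner steps 2 → 3, so m(6) = 3.
Codeword c = [6, 2, 1, 4, 3] ∈ F_7^5.


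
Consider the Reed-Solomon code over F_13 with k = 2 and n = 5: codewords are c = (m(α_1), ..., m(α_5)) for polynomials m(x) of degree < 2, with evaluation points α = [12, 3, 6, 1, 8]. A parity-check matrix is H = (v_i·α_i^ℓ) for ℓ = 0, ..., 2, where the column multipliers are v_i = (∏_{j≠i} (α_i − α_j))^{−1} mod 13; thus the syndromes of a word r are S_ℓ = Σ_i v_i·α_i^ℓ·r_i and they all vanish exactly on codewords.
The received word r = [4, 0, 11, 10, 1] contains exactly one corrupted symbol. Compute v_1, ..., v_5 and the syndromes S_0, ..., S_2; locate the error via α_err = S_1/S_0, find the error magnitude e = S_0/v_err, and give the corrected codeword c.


S = (1, 12, 1), error at position 1, error magnitude e = 10, c = [7, 0, 11, 10, 1].

Step 1: column multipliers v_i = (∏_{j≠i}(α_i − α_j))^{−1} mod 13.
  i = 1 (α = 12): (12−3)(12−6)(12−1)(12−8) = 9·6·11·4 = 2376 ≡ 10, so v_1 = 10^{−1} = 4 (mod 13).
  i = 2 (α = 3): (3−12)(3−6)(3−1)(3−8) = (−9)·(−3)·2·(−5) = −270 ≡ 3, so v_2 = 3^{−1} = 9 (mod 13).
  i = 3 (α = 6): (6−12)(6−3)(6−1)(6−8) = (−6)·3·5·(−2) = 180 ≡ 11, so v_3 = 11^{−1} = 6 (mod 13).
  i = 4 (α = 1): (1−12)(1−3)(1−6)(1−8) = (−11)·(−2)·(−5)·(−7) = 770 ≡ 3, so v_4 = 3^{−1} = 9 (mod 13).
  i = 5 (α = 8): (8−12)(8−3)(8−6)(8−1) = (−4)·5·2·7 = −280 ≡ 6, so v_5 = 6^{−1} = 11 (mod 13).
  v = [4, 9, 6, 9, 11].
Step 2: syndromes of r = [4, 0, 11, 10, 1] (all sums mod 13).
  S_0 = Σ v_i r_i = 4·4 + 9·0 + 6·11 + 9·10 + 11·1 = 183 ≡ 1.
  S_1 = Σ v_i α_i r_i = 4·12·4 + 9·3·0 + 6·6·11 + 9·1·10 + 11·8·1 = 766 ≡ 12.
  α_i^2 mod 13 = [1, 9, 10, 1, 12].
  S_2 = Σ v_i α_i^2 r_i = 4·1·4 + 9·9·0 + 6·10·11 + 9·1·10 + 11·12·1 = 898 ≡ 1.
  S = (1, 12, 1) ≠ 0, so r is not a codeword (an error is present).
Step 3: locate the error. For a single error e at position i, S_ℓ = v_i·e·α_i^ℓ, so α_err = S_1/S_0.
  S_0^{−1} = 1^{−1} = 1 (mod 13), so α_err = 12·1 = 12 ≡ 12 = α_1. Error position i = 1.
  Consistency check: S_2/S_1 = 1·12 = 12 ≡ 12 = α_err ✓ (single-error assumption holds).
Step 4: error magnitude e = S_0/v_1 = S_0·∏_{j≠1}(α_1 − α_j) = 1·10 = 10 ≡ 10 (mod 13).
Step 5: correct position 1: c_1 = r_1 − e = 4 − 10 ≡ 7 (mod 13). Hence c = [7, 0, 11, 10, 1].
  Check: interpolating c through the α_i gives m(x) = 2 + 8·x (degree < 2) with m(α_i) = c_i for every i, so c is indeed a codeword.


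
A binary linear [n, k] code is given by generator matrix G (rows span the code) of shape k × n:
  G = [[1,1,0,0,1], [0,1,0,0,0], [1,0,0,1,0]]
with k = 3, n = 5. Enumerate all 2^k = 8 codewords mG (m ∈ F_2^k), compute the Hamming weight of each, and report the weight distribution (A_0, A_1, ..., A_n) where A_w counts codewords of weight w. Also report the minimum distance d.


Weight distribution: A_0 = 1, A_1 = 1, A_2 = 3, A_3 = 3. Minimum distance d = 1.

Enumerate all 2^3 = 8 messages m ∈ F_2^3.
For each, compute codeword c = mG in F_2^5, then tally its weight.
  m = 000 → c = 00000, weight = 0.
  m = 100 → c = 11001, weight = 3.
  m = 010 → c = 01000, weight = 1.
  m = 110 → c = 10001, weight = 2.
  m = 001 → c = 10010, weight = 2.
  m = 101 → c = 01011, weight = 3.
  m = 011 → c = 11010, weight = 3.
  m = 111 → c = 00011, weight = 2.
Tally weights:
  weight 0: 1 codewords.
  weight 1: 1 codewords.
  weight 2: 3 codewords.
  weight 3: 3 codewords.
Minimum distance d = smallest w > 0 with A_w > 0 = 1.
Sanity: Σ A_w = 8 = 2^3 = 8 ✓.


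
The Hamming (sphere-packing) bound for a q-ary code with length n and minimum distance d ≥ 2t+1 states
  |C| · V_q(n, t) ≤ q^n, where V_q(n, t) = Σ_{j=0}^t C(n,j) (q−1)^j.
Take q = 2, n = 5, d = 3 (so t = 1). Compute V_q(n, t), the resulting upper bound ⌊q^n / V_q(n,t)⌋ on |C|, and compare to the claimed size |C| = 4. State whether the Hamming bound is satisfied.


V_q(n, t) = 6, q^n = 32, Hamming bound = 5, |C| = 4 ≤ bound (satisfied).

Step 1: Compute V_q(n, t) = Σ_{j=0}^1 C(n, j) (q−1)^j.
  j = 0: C(5,0)·(1)^0 = 1·1 = 1.
  j = 1: C(5,1)·(1)^1 = 5·1 = 5.
  V_q(n, t) = 1 + 5 = 6.
Step 2: q^n = 2^5 = 32.
Step 3: Hamming bound ⌊q^n / V_q(n,t)⌋ = ⌊32/6⌋ = 5.
Step 4: Compare |C| = 4 to 5: satisfied.
The claimed |C| lies below the Hamming bound.


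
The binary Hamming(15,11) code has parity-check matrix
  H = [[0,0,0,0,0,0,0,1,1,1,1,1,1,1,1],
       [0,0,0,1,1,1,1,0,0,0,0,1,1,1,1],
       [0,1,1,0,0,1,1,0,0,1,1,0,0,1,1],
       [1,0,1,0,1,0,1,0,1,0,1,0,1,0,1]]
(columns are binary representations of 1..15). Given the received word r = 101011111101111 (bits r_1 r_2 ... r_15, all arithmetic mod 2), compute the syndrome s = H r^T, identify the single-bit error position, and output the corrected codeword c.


s = (1, 1, 0, 1)^T, error position = 13, corrected codeword c = 101011111101011

Compute s = H r^T mod 2 one row at a time:
  s_1 = 1 + 1 + 1 + 0 + 1 + 1 + 1 + 1 = 7 ≡ 1 (mod 2).
  s_2 = 0 + 1 + 1 + 1 + 1 + 1 + 1 + 1 = 7 ≡ 1 (mod 2).
  s_3 = 0 + 1 + 1 + 1 + 1 + 0 + 1 + 1 = 6 ≡ 0 (mod 2).
  s_4 = 1 + 1 + 1 + 1 + 1 + 0 + 1 + 1 = 7 ≡ 1 (mod 2).
s = (1, 1, 0, 1)^T — this equals column 13 of H (binary 1101), so error is at position 13.
Correct: flip bit 13 of r = 101011111101111 to get c = 101011111101011.


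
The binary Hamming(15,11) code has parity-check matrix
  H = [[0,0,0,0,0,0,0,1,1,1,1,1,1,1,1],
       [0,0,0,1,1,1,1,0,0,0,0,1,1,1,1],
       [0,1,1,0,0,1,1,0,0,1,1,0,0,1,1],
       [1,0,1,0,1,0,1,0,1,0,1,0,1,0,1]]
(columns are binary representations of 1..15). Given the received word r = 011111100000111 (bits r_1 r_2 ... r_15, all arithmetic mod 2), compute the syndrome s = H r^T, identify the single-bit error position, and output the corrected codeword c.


s = (1, 1, 0, 1)^T, error position = 13, corrected codeword c = 011111100000011

Compute s = H r^T mod 2 one row at a time:
  s_1 = 0 + 0 + 0 + 0 + 0 + 1 + 1 + 1 = 3 ≡ 1 (mod 2).
  s_2 = 1 + 1 + 1 + 1 + 0 + 1 + 1 + 1 = 7 ≡ 1 (mod 2).
  s_3 = 1 + 1 + 1 + 1 + 0 + 0 + 1 + 1 = 6 ≡ 0 (mod 2).
  s_4 = 0 + 1 + 1 + 1 + 0 + 0 + 1 + 1 = 5 ≡ 1 (mod 2).
s = (1, 1, 0, 1)^T — this equals column 13 of H (binary 1101), so error is at position 13.
Correct: flip bit 13 of r = 011111100000111 to get c = 011111100000011.


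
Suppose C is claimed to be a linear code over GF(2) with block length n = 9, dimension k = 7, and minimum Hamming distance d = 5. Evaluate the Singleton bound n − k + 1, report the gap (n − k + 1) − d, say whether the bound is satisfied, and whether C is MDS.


Singleton RHS = n − k + 1 = 3, slack = -2, bound violated (no such code; not MDS).

Singleton bound: d ≤ n − k + 1.
Here n = 9, k = 7, so n − k + 1 = 3.
Given d = 5, check d ≤ 3: NO.
Slack = (n − k + 1) − d = -2.
The slack is negative: d = 5 exceeds n − k + 1 = 3 by 2, so the Singleton bound is violated and no linear [9, 7, 5]_2 code can exist. In particular it is not MDS (MDS requires d = n − k + 1 exactly).
Description: the claimed parameters are [9, 7, 5]_2; such a code would be impossible (violates the Singleton bound).


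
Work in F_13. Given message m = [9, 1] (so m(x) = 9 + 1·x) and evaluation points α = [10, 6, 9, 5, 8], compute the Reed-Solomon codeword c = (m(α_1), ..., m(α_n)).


c = [6, 2, 5, 1, 4]

Message polynomial: m(x) = 9 + 1·x (mod 13).
For each evaluation point α_i, compute m(α_i) mod 13:
  α_1 = 10: Horner steps 1 → 6, so m(10) = 6.
  α_2 = 6: Horner steps 1 → 2, so m(6) = 2.
  α_3 = 9: Horner steps 1 → 5, so m(9) = 5.
  α_4 = 5: Horner steps 1 → 1, so m(5) = 1.
  α_5 = 8: Horner steps 1 → 4, so m(8) = 4.
Codeword c = [6, 2, 5, 1, 4] ∈ F_13^5.


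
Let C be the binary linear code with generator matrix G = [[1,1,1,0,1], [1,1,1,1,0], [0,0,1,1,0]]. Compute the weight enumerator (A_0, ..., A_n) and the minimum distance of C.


Weight distribution: A_0 = 1, A_2 = 4, A_4 = 3. Minimum distance d = 2.

Enumerate all 2^3 = 8 messages m ∈ F_2^3.
For each, compute codeword c = mG in F_2^5, then tally its weight.
  m = 000 → c = 00000, weight = 0.
  m = 100 → c = 11101, weight = 4.
  m = 010 → c = 11110, weight = 4.
  m = 110 → c = 00011, weight = 2.
  m = 001 → c = 00110, weight = 2.
  m = 101 → c = 11011, weight = 4.
  m = 011 → c = 11000, weight = 2.
  m = 111 → c = 00101, weight = 2.
Tally weights:
  weight 0: 1 codewords.
  weight 2: 4 codewords.
  weight 4: 3 codewords.
Minimum distance d = smallest w > 0 with A_w > 0 = 2.
Sanity: Σ A_w = 8 = 2^3 = 8 ✓.


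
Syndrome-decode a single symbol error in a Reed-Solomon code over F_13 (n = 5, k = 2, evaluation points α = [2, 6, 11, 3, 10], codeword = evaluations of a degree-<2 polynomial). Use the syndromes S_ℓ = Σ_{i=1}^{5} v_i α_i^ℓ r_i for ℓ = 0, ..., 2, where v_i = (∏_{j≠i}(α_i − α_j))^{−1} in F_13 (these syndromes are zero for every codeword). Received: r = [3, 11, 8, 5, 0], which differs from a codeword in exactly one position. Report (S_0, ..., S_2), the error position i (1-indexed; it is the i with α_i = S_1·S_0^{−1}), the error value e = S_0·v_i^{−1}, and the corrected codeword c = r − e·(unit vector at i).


S = (2, 7, 5), error at position 5, error magnitude e = 7, c = [3, 11, 8, 5, 6].

Step 1: column multipliers v_i = (∏_{j≠i}(α_i − α_j))^{−1} mod 13.
  i = 1 (α = 2): (2−6)(2−11)(2−3)(2−10) = (−4)·(−9)·(−1)·(−8) = 288 ≡ 2, so v_1 = 2^{−1} = 7 (mod 13).
  i = 2 (α = 6): (6−2)(6−11)(6−3)(6−10) = 4·(−5)·3·(−4) = 240 ≡ 6, so v_2 = 6^{−1} = 11 (mod 13).
  i = 3 (α = 11): (11−2)(11−6)(11−3)(11−10) = 9·5·8·1 = 360 ≡ 9, so v_3 = 9^{−1} = 3 (mod 13).
  i = 4 (α = 3): (3−2)(3−6)(3−11)(3−10) = 1·(−3)·(−8)·(−7) = −168 ≡ 1, so v_4 = 1^{−1} = 1 (mod 13).
  i = 5 (α = 10): (10−2)(10−6)(10−11)(10−3) = 8·4·(−1)·7 = −224 ≡ 10, so v_5 = 10^{−1} = 4 (mod 13).
  v = [7, 11, 3, 1, 4].
Step 2: syndromes of r = [3, 11, 8, 5, 0] (all sums mod 13).
  S_0 = Σ v_i r_i = 7·3 + 11·11 + 3·8 + 1·5 + 4·0 = 171 ≡ 2.
  S_1 = Σ v_i α_i r_i = 7·2·3 + 11·6·11 + 3·11·8 + 1·3·5 + 4·10·0 = 1047 ≡ 7.
  α_i^2 mod 13 = [4, 10, 4, 9, 9].
  S_2 = Σ v_i α_i^2 r_i = 7·4·3 + 11·10·11 + 3·4·8 + 1·9·5 + 4·9·0 = 1435 ≡ 5.
  S = (2, 7, 5) ≠ 0, so r is not a codeword (an error is present).
Step 3: locate the error. For a single error e at position i, S_ℓ = v_i·e·α_i^ℓ, so α_err = S_1/S_0.
  S_0^{−1} = 2^{−1} = 7 (mod 13), so α_err = 7·7 = 49 ≡ 10 = α_5. Error position i = 5.
  Consistency check: S_2/S_1 = 5·2 = 10 ≡ 10 = α_err ✓ (single-error assumption holds).
Step 4: error magnitude e = S_0/v_5 = S_0·∏_{j≠5}(α_5 − α_j) = 2·10 = 20 ≡ 7 (mod 13).
Step 5: correct position 5: c_5 = r_5 − e = 0 − 7 ≡ 6 (mod 13). Hence c = [3, 11, 8, 5, 6].
  Check: interpolating c through the α_i gives m(x) = 12 + 2·x (degree < 2) with m(α_i) = c_i for every i, so c is indeed a codeword.


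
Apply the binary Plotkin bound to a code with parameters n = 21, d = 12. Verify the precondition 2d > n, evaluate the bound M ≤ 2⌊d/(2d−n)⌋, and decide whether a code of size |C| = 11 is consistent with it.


Plotkin bound M ≤ 8; given |C| = 11 > bound (violated).

Check applicability: 2d = 24, n = 21.
2d − n = 3 > 0, so Plotkin applies.
Compute d/(2d−n) = 12/3 ≈ 4.0000.
⌊d/(2d−n)⌋ = 4.
Plotkin bound: M ≤ 2·4 = 8.
Given |C| = 11, check: VIOLATED.
This |C| is above the Plotkin bound, so no binary code with n = 21, d = 12 and 11 codewords exists.


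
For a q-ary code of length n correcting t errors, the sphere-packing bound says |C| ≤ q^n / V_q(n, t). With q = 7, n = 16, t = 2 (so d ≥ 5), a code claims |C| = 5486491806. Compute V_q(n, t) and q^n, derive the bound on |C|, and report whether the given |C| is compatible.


V_q(n, t) = 4417, q^n = 33232930569601, Hamming bound = 7523869270, |C| = 5486491806 ≤ bound (satisfied).

Step 1: Compute V_q(n, t) = Σ_{j=0}^2 C(n, j) (q−1)^j.
  j = 0: C(16,0)·(6)^0 = 1·1 = 1.
  j = 1: C(16,1)·(6)^1 = 16·6 = 96.
  j = 2: C(16,2)·(6)^2 = 120·36 = 4320.
  V_q(n, t) = 1 + 96 + 4320 = 4417.
Step 2: q^n = 7^16 = 33232930569601.
Step 3: Hamming bound ⌊q^n / V_q(n,t)⌋ = ⌊33232930569601/4417⌋ = 7523869270.
Step 4: Compare |C| = 5486491806 to 7523869270: satisfied.
The claimed |C| lies below the Hamming bound.


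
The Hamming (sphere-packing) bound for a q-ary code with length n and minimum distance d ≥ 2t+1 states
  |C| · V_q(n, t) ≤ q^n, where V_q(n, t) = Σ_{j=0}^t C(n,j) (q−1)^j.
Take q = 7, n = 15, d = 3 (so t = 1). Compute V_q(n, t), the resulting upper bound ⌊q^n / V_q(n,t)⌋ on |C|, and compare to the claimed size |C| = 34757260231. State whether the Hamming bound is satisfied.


V_q(n, t) = 91, q^n = 4747561509943, Hamming bound = 52171005603, |C| = 34757260231 ≤ bound (satisfied).

Step 1: Compute V_q(n, t) = Σ_{j=0}^1 C(n, j) (q−1)^j.
  j = 0: C(15,0)·(6)^0 = 1·1 = 1.
  j = 1: C(15,1)·(6)^1 = 15·6 = 90.
  V_q(n, t) = 1 + 90 = 91.
Step 2: q^n = 7^15 = 4747561509943.
Step 3: Hamming bound ⌊q^n / V_q(n,t)⌋ = ⌊4747561509943/91⌋ = 52171005603.
Step 4: Compare |C| = 34757260231 to 52171005603: satisfied.
The claimed |C| lies below the Hamming bound.


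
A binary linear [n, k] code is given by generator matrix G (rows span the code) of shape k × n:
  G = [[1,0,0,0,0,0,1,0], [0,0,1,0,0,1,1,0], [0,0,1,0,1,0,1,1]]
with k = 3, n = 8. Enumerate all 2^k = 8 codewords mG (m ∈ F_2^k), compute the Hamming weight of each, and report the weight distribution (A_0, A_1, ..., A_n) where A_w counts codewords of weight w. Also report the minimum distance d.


Weight distribution: A_0 = 1, A_2 = 1, A_3 = 3, A_4 = 2, A_5 = 1. Minimum distance d = 2.

Enumerate all 2^3 = 8 messages m ∈ F_2^3.
For each, compute codeword c = mG in F_2^8, then tally its weight.
  m = 000 → c = 00000000, weight = 0.
  m = 100 → c = 10000010, weight = 2.
  m = 010 → c = 00100110, weight = 3.
  m = 110 → c = 10100100, weight = 3.
  m = 001 → c = 00101011, weight = 4.
  m = 101 → c = 10101001, weight = 4.
  m = 011 → c = 00001101, weight = 3.
  m = 111 → c = 10001111, weight = 5.
Tally weights:
  weight 0: 1 codewords.
  weight 2: 1 codewords.
  weight 3: 3 codewords.
  weight 4: 2 codewords.
  weight 5: 1 codewords.
Minimum distance d = smallest w > 0 with A_w > 0 = 2.
Sanity: Σ A_w = 8 = 2^3 = 8 ✓.


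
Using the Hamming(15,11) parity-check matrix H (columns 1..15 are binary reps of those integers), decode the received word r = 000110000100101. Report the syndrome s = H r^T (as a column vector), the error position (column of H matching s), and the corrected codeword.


s = (1, 0, 0, 1)^T, error position = 9, corrected codeword c = 000110001100101

Compute s = H r^T mod 2 one row at a time:
  s_1 = 0 + 0 + 1 + 0 + 0 + 1 + 0 + 1 = 3 ≡ 1 (mod 2).
  s_2 = 1 + 1 + 0 + 0 + 0 + 1 + 0 + 1 = 4 ≡ 0 (mod 2).
  s_3 = 0 + 0 + 0 + 0 + 1 + 0 + 0 + 1 = 2 ≡ 0 (mod 2).
  s_4 = 0 + 0 + 1 + 0 + 0 + 0 + 1 + 1 = 3 ≡ 1 (mod 2).
s = (1, 0, 0, 1)^T — this equals column 9 of H (binary 1001), so error is at position 9.
Correct: flip bit 9 of r = 000110000100101 to get c = 000110001100101.


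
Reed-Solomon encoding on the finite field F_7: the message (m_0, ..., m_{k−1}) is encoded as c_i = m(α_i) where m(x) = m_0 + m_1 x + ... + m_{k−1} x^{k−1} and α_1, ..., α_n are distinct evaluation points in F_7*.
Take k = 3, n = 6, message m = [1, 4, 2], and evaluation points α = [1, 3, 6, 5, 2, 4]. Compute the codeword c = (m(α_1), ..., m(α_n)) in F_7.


c = [0, 3, 6, 1, 3, 0]

Message polynomial: m(x) = 1 + 4·x + 2·x^2 (mod 7).
For each evaluation point α_i, compute m(α_i) mod 7:
  α_1 = 1: Horner steps 2 → 6 → 0, so m(1) = 0.
  α_2 = 3: Horner steps 2 → 3 → 3, so m(3) = 3.
  α_3 = 6: Horner steps 2 → 2 → 6, so m(6) = 6.
  α_4 = 5: Horner steps 2 → 0 → 1, so m(5) = 1.
  α_5 = 2: Horner steps 2 → 1 → 3, so m(2) = 3.
  α_6 = 4: Horner steps 2 → 5 → 0, so m(4) = 0.
Codeword c = [0, 3, 6, 1, 3, 0] ∈ F_7^6.


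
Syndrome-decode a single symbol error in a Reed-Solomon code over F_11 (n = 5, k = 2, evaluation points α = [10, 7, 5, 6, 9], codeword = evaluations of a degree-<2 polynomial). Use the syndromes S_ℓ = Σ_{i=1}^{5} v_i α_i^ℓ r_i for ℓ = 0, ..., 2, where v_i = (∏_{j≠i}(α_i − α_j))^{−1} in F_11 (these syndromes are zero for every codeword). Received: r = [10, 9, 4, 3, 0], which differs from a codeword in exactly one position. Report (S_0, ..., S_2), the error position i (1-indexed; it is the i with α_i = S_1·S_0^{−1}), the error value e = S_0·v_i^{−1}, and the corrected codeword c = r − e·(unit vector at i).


S = (7, 5, 2), error at position 2, error magnitude e = 7, c = [10, 2, 4, 3, 0].

Step 1: column multipliers v_i = (∏_{j≠i}(α_i − α_j))^{−1} mod 11.
  i = 1 (α = 10): (10−7)(10−5)(10−6)(10−9) = 3·5·4·1 = 60 ≡ 5, so v_1 = 5^{−1} = 9 (mod 11).
  i = 2 (α = 7): (7−10)(7−5)(7−6)(7−9) = (−3)·2·1·(−2) = 12 ≡ 1, so v_2 = 1^{−1} = 1 (mod 11).
  i = 3 (α = 5): (5−10)(5−7)(5−6)(5−9) = (−5)·(−2)·(−1)·(−4) = 40 ≡ 7, so v_3 = 7^{−1} = 8 (mod 11).
  i = 4 (α = 6): (6−10)(6−7)(6−5)(6−9) = (−4)·(−1)·1·(−3) = −12 ≡ 10, so v_4 = 10^{−1} = 10 (mod 11).
  i = 5 (α = 9): (9−10)(9−7)(9−5)(9−6) = (−1)·2·4·3 = −24 ≡ 9, so v_5 = 9^{−1} = 5 (mod 11).
  v = [9, 1, 8, 10, 5].
Step 2: syndromes of r = [10, 9, 4, 3, 0] (all sums mod 11).
  S_0 = Σ v_i r_i = 9·10 + 1·9 + 8·4 + 10·3 + 5·0 = 161 ≡ 7.
  S_1 = Σ v_i α_i r_i = 9·10·10 + 1·7·9 + 8·5·4 + 10·6·3 + 5·9·0 = 1303 ≡ 5.
  α_i^2 mod 11 = [1, 5, 3, 3, 4].
  S_2 = Σ v_i α_i^2 r_i = 9·1·10 + 1·5·9 + 8·3·4 + 10·3·3 + 5·4·0 = 321 ≡ 2.
  S = (7, 5, 2) ≠ 0, so r is not a codeword (an error is present).
Step 3: locate the error. For a single error e at position i, S_ℓ = v_i·e·α_i^ℓ, so α_err = S_1/S_0.
  S_0^{−1} = 7^{−1} = 8 (mod 11), so α_err = 5·8 = 40 ≡ 7 = α_2. Error position i = 2.
  Consistency check: S_2/S_1 = 2·9 = 18 ≡ 7 = α_err ✓ (single-error assumption holds).
Step 4: error magnitude e = S_0/v_2 = S_0·∏_{j≠2}(α_2 − α_j) = 7·1 = 7 ≡ 7 (mod 11).
Step 5: correct position 2: c_2 = r_2 − e = 9 − 7 ≡ 2 (mod 11). Hence c = [10, 2, 4, 3, 0].
  Check: interpolating c through the α_i gives m(x) = 9 + 10·x (degree < 2) with m(α_i) = c_i for every i, so c is indeed a codeword.


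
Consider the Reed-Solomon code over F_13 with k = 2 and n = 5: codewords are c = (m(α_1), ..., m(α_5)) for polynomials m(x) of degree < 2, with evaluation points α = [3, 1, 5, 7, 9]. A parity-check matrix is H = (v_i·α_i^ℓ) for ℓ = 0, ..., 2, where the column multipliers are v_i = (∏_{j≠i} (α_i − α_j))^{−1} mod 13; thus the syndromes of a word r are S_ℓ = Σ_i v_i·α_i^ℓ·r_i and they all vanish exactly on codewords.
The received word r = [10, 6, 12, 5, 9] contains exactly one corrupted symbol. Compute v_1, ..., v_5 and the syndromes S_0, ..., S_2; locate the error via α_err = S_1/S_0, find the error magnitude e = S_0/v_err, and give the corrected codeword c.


S = (2, 10, 11), error at position 3, error magnitude e = 11, c = [10, 6, 1, 5, 9].

Step 1: column multipliers v_i = (∏_{j≠i}(α_i − α_j))^{−1} mod 13.
  i = 1 (α = 3): (3−1)(3−5)(3−7)(3−9) = 2·(−2)·(−4)·(−6) = −96 ≡ 8, so v_1 = 8^{−1} = 5 (mod 13).
  i = 2 (α = 1): (1−3)(1−5)(1−7)(1−9) = (−2)·(−4)·(−6)·(−8) = 384 ≡ 7, so v_2 = 7^{−1} = 2 (mod 13).
  i = 3 (α = 5): (5−3)(5−1)(5−7)(5−9) = 2·4·(−2)·(−4) = 64 ≡ 12, so v_3 = 12^{−1} = 12 (mod 13).
  i = 4 (α = 7): (7−3)(7−1)(7−5)(7−9) = 4·6·2·(−2) = −96 ≡ 8, so v_4 = 8^{−1} = 5 (mod 13).
  i = 5 (α = 9): (9−3)(9−1)(9−5)(9−7) = 6·8·4·2 = 384 ≡ 7, so v_5 = 7^{−1} = 2 (mod 13).
  v = [5, 2, 12, 5, 2].
Step 2: syndromes of r = [10, 6, 12, 5, 9] (all sums mod 13).
  S_0 = Σ v_i r_i = 5·10 + 2·6 + 12·12 + 5·5 + 2·9 = 249 ≡ 2.
  S_1 = Σ v_i α_i r_i = 5·3·10 + 2·1·6 + 12·5·12 + 5·7·5 + 2·9·9 = 1219 ≡ 10.
  α_i^2 mod 13 = [9, 1, 12, 10, 3].
  S_2 = Σ v_i α_i^2 r_i = 5·9·10 + 2·1·6 + 12·12·12 + 5·10·5 + 2·3·9 = 2494 ≡ 11.
  S = (2, 10, 11) ≠ 0, so r is not a codeword (an error is present).
Step 3: locate the error. For a single error e at position i, S_ℓ = v_i·e·α_i^ℓ, so α_err = S_1/S_0.
  S_0^{−1} = 2^{−1} = 7 (mod 13), so α_err = 10·7 = 70 ≡ 5 = α_3. Error position i = 3.
  Consistency check: S_2/S_1 = 11·4 = 44 ≡ 5 = α_err ✓ (single-error assumption holds).
Step 4: error magnitude e = S_0/v_3 = S_0·∏_{j≠3}(α_3 − α_j) = 2·12 = 24 ≡ 11 (mod 13).
Step 5: correct position 3: c_3 = r_3 − e = 12 − 11 ≡ 1 (mod 13). Hence c = [10, 6, 1, 5, 9].
  Check: interpolating c through the α_i gives m(x) = 4 + 2·x (degree < 2) with m(α_i) = c_i for every i, so c is indeed a codeword.


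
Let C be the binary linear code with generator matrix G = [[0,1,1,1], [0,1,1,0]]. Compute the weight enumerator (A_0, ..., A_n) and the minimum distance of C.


Weight distribution: A_0 = 1, A_1 = 1, A_2 = 1, A_3 = 1. Minimum distance d = 1.

Enumerate all 2^2 = 4 messages m ∈ F_2^2.
For each, compute codeword c = mG in F_2^4, then tally its weight.
  m = 00 → c = 0000, weight = 0.
  m = 10 → c = 0111, weight = 3.
  m = 01 → c = 0110, weight = 2.
  m = 11 → c = 0001, weight = 1.
Tally weights:
  weight 0: 1 codewords.
  weight 1: 1 codewords.
  weight 2: 1 codewords.
  weight 3: 1 codewords.
Minimum distance d = smallest w > 0 with A_w > 0 = 1.
Sanity: Σ A_w = 4 = 2^2 = 4 ✓.


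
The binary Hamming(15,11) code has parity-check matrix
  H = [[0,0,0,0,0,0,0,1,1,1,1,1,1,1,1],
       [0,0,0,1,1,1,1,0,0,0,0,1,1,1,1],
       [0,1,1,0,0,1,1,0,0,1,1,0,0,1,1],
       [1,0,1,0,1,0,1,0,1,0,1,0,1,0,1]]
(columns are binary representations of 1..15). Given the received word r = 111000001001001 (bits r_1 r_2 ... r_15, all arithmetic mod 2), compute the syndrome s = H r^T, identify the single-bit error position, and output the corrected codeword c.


s = (1, 0, 1, 0)^T, error position = 10, corrected codeword c = 111000001101001

Compute s = H r^T mod 2 one row at a time:
  s_1 = 0 + 1 + 0 + 0 + 1 + 0 + 0 + 1 = 3 ≡ 1 (mod 2).
  s_2 = 0 + 0 + 0 + 0 + 1 + 0 + 0 + 1 = 2 ≡ 0 (mod 2).
  s_3 = 1 + 1 + 0 + 0 + 0 + 0 + 0 + 1 = 3 ≡ 1 (mod 2).
  s_4 = 1 + 1 + 0 + 0 + 1 + 0 + 0 + 1 = 4 ≡ 0 (mod 2).
s = (1, 0, 1, 0)^T — this equals column 10 of H (binary 1010), so error is at position 10.
Correct: flip bit 10 of r = 111000001001001 to get c = 111000001101001.


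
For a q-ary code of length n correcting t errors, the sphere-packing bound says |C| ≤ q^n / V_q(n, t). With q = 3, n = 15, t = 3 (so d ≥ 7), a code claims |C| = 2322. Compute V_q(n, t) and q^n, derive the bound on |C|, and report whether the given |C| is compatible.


V_q(n, t) = 4091, q^n = 14348907, Hamming bound = 3507, |C| = 2322 ≤ bound (satisfied).

Step 1: Compute V_q(n, t) = Σ_{j=0}^3 C(n, j) (q−1)^j.
  j = 0: C(15,0)·(2)^0 = 1·1 = 1.
  j = 1: C(15,1)·(2)^1 = 15·2 = 30.
  j = 2: C(15,2)·(2)^2 = 105·4 = 420.
  j = 3: C(15,3)·(2)^3 = 455·8 = 3640.
  V_q(n, t) = 1 + 30 + 420 + 3640 = 4091.
Step 2: q^n = 3^15 = 14348907.
Step 3: Hamming bound ⌊q^n / V_q(n,t)⌋ = ⌊14348907/4091⌋ = 3507.
Step 4: Compare |C| = 2322 to 3507: satisfied.
The claimed |C| lies below the Hamming bound.


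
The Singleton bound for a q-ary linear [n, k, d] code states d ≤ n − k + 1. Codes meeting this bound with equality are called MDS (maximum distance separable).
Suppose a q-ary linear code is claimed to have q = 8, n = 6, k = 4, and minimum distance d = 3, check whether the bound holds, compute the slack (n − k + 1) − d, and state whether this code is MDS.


Singleton RHS = n − k + 1 = 3, slack = 0, bound satisfied, MDS.

Singleton bound: d ≤ n − k + 1.
Here n = 6, k = 4, so n − k + 1 = 3.
Given d = 3, check d ≤ 3: YES.
Slack = (n − k + 1) − d = 0.
The code is MDS (slack = 0).
Description: the claimed parameters are [6, 4, 3]_8; such a code would be MDS (meets Singleton bound).


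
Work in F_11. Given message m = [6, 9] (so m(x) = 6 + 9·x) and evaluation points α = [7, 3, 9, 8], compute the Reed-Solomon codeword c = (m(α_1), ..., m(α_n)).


c = [3, 0, 10, 1]

Message polynomial: m(x) = 6 + 9·x (mod 11).
For each evaluation point α_i, compute m(α_i) mod 11:
  α_1 = 7: Horner steps 9 → 3, so m(7) = 3.
  α_2 = 3: Horner steps 9 → 0, so m(3) = 0.
  α_3 = 9: Horner steps 9 → 10, so m(9) = 10.
  α_4 = 8: Horner steps 9 → 1, so m(8) = 1.
Codeword c = [3, 0, 10, 1] ∈ F_11^4.


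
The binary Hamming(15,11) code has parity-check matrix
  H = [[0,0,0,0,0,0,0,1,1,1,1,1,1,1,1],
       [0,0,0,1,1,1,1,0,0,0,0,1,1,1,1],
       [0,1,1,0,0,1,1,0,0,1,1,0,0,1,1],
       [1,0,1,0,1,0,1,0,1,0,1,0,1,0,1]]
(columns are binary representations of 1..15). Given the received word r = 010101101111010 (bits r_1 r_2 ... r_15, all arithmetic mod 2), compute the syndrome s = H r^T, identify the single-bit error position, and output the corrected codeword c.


s = (1, 1, 0, 1)^T, error position = 13, corrected codeword c = 010101101111110

Compute s = H r^T mod 2 one row at a time:
  s_1 = 0 + 1 + 1 + 1 + 1 + 0 + 1 + 0 = 5 ≡ 1 (mod 2).
  s_2 = 1 + 0 + 1 + 1 + 1 + 0 + 1 + 0 = 5 ≡ 1 (mod 2).
  s_3 = 1 + 0 + 1 + 1 + 1 + 1 + 1 + 0 = 6 ≡ 0 (mod 2).
  s_4 = 0 + 0 + 0 + 1 + 1 + 1 + 0 + 0 = 3 ≡ 1 (mod 2).
s = (1, 1, 0, 1)^T — this equals column 13 of H (binary 1101), so error is at position 13.
Correct: flip bit 13 of r = 010101101111010 to get c = 010101101111110.


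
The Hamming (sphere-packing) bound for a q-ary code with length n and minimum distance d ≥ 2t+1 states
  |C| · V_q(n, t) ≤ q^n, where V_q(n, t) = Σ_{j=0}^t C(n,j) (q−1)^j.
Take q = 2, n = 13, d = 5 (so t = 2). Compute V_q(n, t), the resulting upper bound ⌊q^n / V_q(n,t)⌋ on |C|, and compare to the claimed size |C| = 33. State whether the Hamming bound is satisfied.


V_q(n, t) = 92, q^n = 8192, Hamming bound = 89, |C| = 33 ≤ bound (satisfied).

Step 1: Compute V_q(n, t) = Σ_{j=0}^2 C(n, j) (q−1)^j.
  j = 0: C(13,0)·(1)^0 = 1·1 = 1.
  j = 1: C(13,1)·(1)^1 = 13·1 = 13.
  j = 2: C(13,2)·(1)^2 = 78·1 = 78.
  V_q(n, t) = 1 + 13 + 78 = 92.
Step 2: q^n = 2^13 = 8192.
Step 3: Hamming bound ⌊q^n / V_q(n,t)⌋ = ⌊8192/92⌋ = 89.
Step 4: Compare |C| = 33 to 89: satisfied.
The claimed |C| lies below the Hamming bound.


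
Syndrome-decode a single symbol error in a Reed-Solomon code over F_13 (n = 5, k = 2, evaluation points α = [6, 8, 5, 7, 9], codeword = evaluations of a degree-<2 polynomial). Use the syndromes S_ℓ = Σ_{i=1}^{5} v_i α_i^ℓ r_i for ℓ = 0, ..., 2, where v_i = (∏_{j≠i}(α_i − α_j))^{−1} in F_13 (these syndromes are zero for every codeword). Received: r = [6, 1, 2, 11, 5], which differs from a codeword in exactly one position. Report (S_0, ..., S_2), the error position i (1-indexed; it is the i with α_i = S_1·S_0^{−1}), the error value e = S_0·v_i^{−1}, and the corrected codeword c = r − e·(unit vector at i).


S = (10, 5, 9), error at position 4, error magnitude e = 1, c = [6, 1, 2, 10, 5].

Step 1: column multipliers v_i = (∏_{j≠i}(α_i − α_j))^{−1} mod 13.
  i = 1 (α = 6): (6−8)(6−5)(6−7)(6−9) = (−2)·1·(−1)·(−3) = −6 ≡ 7, so v_1 = 7^{−1} = 2 (mod 13).
  i = 2 (α = 8): (8−6)(8−5)(8−7)(8−9) = 2·3·1·(−1) = −6 ≡ 7, so v_2 = 7^{−1} = 2 (mod 13).
  i = 3 (α = 5): (5−6)(5−8)(5−7)(5−9) = (−1)·(−3)·(−2)·(−4) = 24 ≡ 11, so v_3 = 11^{−1} = 6 (mod 13).
  i = 4 (α = 7): (7−6)(7−8)(7−5)(7−9) = 1·(−1)·2·(−2) = 4 ≡ 4, so v_4 = 4^{−1} = 10 (mod 13).
  i = 5 (α = 9): (9−6)(9−8)(9−5)(9−7) = 3·1·4·2 = 24 ≡ 11, so v_5 = 11^{−1} = 6 (mod 13).
  v = [2, 2, 6, 10, 6].
Step 2: syndromes of r = [6, 1, 2, 11, 5] (all sums mod 13).
  S_0 = Σ v_i r_i = 2·6 + 2·1 + 6·2 + 10·11 + 6·5 = 166 ≡ 10.
  S_1 = Σ v_i α_i r_i = 2·6·6 + 2·8·1 + 6·5·2 + 10·7·11 + 6·9·5 = 1188 ≡ 5.
  α_i^2 mod 13 = [10, 12, 12, 10, 3].
  S_2 = Σ v_i α_i^2 r_i = 2·10·6 + 2·12·1 + 6·12·2 + 10·10·11 + 6·3·5 = 1478 ≡ 9.
  S = (10, 5, 9) ≠ 0, so r is not a codeword (an error is present).
Step 3: locate the error. For a single error e at position i, S_ℓ = v_i·e·α_i^ℓ, so α_err = S_1/S_0.
  S_0^{−1} = 10^{−1} = 4 (mod 13), so α_err = 5·4 = 20 ≡ 7 = α_4. Error position i = 4.
  Consistency check: S_2/S_1 = 9·8 = 72 ≡ 7 = α_err ✓ (single-error assumption holds).
Step 4: error magnitude e = S_0/v_4 = S_0·∏_{j≠4}(α_4 − α_j) = 10·4 = 40 ≡ 1 (mod 13).
Step 5: correct position 4: c_4 = r_4 − e = 11 − 1 ≡ 10 (mod 13). Hence c = [6, 1, 2, 10, 5].
  Check: interpolating c through the α_i gives m(x) = 8 + 4·x (degree < 2) with m(α_i) = c_i for every i, so c is indeed a codeword.


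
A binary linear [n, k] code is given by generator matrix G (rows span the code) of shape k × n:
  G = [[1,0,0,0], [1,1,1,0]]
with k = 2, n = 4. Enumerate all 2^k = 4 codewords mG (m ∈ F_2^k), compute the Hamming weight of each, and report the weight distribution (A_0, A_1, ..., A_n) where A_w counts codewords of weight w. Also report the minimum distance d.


Weight distribution: A_0 = 1, A_1 = 1, A_2 = 1, A_3 = 1. Minimum distance d = 1.

Enumerate all 2^2 = 4 messages m ∈ F_2^2.
For each, compute codeword c = mG in F_2^4, then tally its weight.
  m = 00 → c = 0000, weight = 0.
  m = 10 → c = 1000, weight = 1.
  m = 01 → c = 1110, weight = 3.
  m = 11 → c = 0110, weight = 2.
Tally weights:
  weight 0: 1 codewords.
  weight 1: 1 codewords.
  weight 2: 1 codewords.
  weight 3: 1 codewords.
Minimum distance d = smallest w > 0 with A_w > 0 = 1.
Sanity: Σ A_w = 4 = 2^2 = 4 ✓.
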